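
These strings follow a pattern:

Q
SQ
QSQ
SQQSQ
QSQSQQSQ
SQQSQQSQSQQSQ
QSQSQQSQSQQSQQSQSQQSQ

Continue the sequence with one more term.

SQQSQQSQSQQSQQSQSQQSQSQQSQQSQSQQSQ

This is a Fibonacci-style word recurrence s(k) = s(k−2)·s(k−1): e.g. Q·SQ = QSQ.
So term 8 is SQQSQQSQSQQSQ·QSQSQQSQSQQSQQSQSQQSQ.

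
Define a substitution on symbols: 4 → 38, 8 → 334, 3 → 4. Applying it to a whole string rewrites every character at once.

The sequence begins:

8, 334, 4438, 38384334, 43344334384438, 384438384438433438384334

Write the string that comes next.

43343838433443343838433438443843344334384438

Replace each of the 24 characters of 384438384438433438384334 in place — 4 334 38 38 4 334 4 334 38 38 4 334 38 4 4 38 4 334 4 334 38 4 4 38 — and concatenate.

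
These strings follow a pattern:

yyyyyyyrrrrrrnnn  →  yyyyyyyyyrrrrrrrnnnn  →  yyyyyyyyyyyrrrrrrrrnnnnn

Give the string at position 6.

The n-th term is 2n+1 y's then n+3 r's then n n's, where the shown terms are n = 3, 4, 5.
Setting n = 8 gives 17, 11, 8 characters in each block.

yyyyyyyyyyyyyyyyyrrrrrrrrrrrnnnnnnnn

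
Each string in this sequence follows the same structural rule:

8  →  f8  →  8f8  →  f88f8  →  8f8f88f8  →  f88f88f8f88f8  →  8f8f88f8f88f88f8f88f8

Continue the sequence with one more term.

f88f88f8f88f88f8f88f8f88f88f8f88f8

Each term (from the third on) is the two preceding terms concatenated in order: term 3 = 8·f8 = 8f8.
The next term joins f88f88f8f88f8 and 8f8f88f8f88f88f8f88f8.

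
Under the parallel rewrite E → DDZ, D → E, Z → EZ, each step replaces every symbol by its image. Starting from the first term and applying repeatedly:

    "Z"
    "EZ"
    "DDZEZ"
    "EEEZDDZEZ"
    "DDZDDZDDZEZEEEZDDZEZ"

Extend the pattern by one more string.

EEEZEEEZEEEZDDZEZDDZDDZDDZEZEEEZDDZEZ

Applying the rule to each of the 20 symbols of DDZDDZDDZEZEEEZDDZEZ gives the pieces E E EZ E E EZ E E EZ DDZ EZ DDZ DDZ DDZ EZ E E EZ DDZ EZ, which concatenate to the answer.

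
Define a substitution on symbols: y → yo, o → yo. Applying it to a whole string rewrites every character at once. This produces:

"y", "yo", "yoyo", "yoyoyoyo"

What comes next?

yoyoyoyoyoyoyoyo

Apply φ to yoyoyoyo symbol by symbol: y→yo, o→yo, y→yo, o→yo, y→yo, o→yo, y→yo, o→yo; joined: yo yo yo yo yo yo yo yo.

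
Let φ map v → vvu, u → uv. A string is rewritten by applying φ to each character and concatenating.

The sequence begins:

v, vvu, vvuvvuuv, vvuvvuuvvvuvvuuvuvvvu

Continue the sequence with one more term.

vvuvvuuvvvuvvuuvuvvvuvvuvvuuvvvuvvuuvuvvvuuvvvuvvuvvuuv

φ(vvuvvuuvvvuvvuuvuvvvu) expands symbol-by-symbol to vvu vvu uv vvu vvu uv uv vvu vvu vvu uv vvu vvu uv uv vvu uv vvu vvu vvu uv; joining the 21 pieces gives the next term.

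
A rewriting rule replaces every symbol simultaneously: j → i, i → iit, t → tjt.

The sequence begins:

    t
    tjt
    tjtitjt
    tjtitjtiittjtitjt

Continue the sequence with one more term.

tjtitjtiittjtitjtiitiittjttjtitjtiittjtitjt

Replace each of the 17 characters of tjtitjtiittjtitjt in place — tjt i tjt iit tjt i tjt iit iit tjt tjt i tjt iit tjt i tjt — and concatenate.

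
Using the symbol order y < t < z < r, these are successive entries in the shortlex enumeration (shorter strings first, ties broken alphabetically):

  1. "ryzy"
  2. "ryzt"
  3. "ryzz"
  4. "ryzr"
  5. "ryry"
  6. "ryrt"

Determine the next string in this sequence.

ryrz

Find the rightmost character of ryrt below r, bump it to the next letter, and reset everything to its right to y.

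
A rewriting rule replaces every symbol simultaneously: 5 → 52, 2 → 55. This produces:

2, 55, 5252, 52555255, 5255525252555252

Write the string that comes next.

φ(5255525252555252) expands symbol-by-symbol to 52 55 52 52 52 55 52 55 52 55 52 52 52 55 52 55; joining the 16 pieces gives the next term.

52555252525552555255525252555255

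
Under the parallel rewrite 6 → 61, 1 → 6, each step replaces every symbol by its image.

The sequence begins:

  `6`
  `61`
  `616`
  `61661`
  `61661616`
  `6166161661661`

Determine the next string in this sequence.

Rewriting the 13 symbols of 6166161661661 one by one yields 61 6 61 61 6 61 6 61 61 6 61 61 6; concatenated:

616616166166161661616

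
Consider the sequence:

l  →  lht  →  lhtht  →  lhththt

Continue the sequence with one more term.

Every step adds ht to the end: s(k+1) = s(k)·ht.
One more step from lhththt gives the answer.

lhthththt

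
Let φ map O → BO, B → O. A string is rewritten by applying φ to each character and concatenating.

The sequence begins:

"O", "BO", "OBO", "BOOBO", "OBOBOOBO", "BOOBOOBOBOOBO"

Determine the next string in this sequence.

Replace each of the 13 characters of BOOBOOBOBOOBO in place — O BO BO O BO BO O BO O BO BO O BO — and concatenate.

OBOBOOBOBOOBOOBOBOOBO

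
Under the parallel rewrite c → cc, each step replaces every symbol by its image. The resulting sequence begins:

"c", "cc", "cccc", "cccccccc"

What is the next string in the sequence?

Rewriting each symbol of cccccccc: c→cc, c→cc, c→cc, c→cc, c→cc, c→cc, c→cc, c→cc, which concatenates to cc cc cc cc cc cc cc cc.

cccccccccccccccc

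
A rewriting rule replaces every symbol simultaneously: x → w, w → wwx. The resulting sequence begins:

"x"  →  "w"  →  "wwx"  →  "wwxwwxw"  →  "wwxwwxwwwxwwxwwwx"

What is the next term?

wwxwwxwwwxwwxwwwxwwxwwxwwwxwwxwwwxwwxwwxw

Applying the rule to each of the 17 symbols of wwxwwxwwwxwwxwwwx gives the pieces wwx wwx w wwx wwx w wwx wwx wwx w wwx wwx w wwx wwx wwx w, which concatenate to the answer.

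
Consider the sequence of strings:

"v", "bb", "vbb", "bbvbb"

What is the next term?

From term 3 onward, concatenate the second-to-last term with the last: v·bb = vbb, bb·vbb = bbvbb, …
The next term joins vbb and bbvbb.

vbbbbvbb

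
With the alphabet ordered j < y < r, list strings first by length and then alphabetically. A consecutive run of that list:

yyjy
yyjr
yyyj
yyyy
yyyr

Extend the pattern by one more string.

yyrj

Find the rightmost character of yyyr below r, bump it to the next letter, and reset everything to its right to j.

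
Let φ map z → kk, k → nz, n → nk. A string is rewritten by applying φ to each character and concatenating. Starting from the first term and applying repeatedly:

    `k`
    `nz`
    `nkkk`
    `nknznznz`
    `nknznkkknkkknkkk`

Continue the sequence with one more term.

Applying the rule to each of the 16 symbols of nknznkkknkkknkkk gives the pieces nk nz nk kk nk nz nz nz nk nz nz nz nk nz nz nz, which concatenate to the answer.

nknznkkknknznznznknznznznknznznz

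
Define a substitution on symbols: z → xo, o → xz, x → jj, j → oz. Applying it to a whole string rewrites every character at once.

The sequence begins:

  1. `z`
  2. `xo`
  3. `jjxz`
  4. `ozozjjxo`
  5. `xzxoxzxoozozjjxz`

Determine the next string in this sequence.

jjxojjxzjjxojjxzxzxoxzxoozozjjxo

Applying the rule to each of the 16 symbols of xzxoxzxoozozjjxz gives the pieces jj xo jj xz jj xo jj xz xz xo xz xo oz oz jj xo, which concatenate to the answer.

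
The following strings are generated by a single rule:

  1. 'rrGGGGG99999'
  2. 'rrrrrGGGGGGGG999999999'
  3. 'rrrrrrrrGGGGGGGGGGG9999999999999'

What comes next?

Reading off run lengths: r runs 2, 5, 8; G runs 5, 8, 11; 9 runs 5, 9, 13 — each is linear in n (n = 1, 2, …).
Setting n = 4 gives 11, 14, 17 characters in each block.

rrrrrrrrrrrGGGGGGGGGGGGGG99999999999999999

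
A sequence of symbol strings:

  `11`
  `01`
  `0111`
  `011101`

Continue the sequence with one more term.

This is a Fibonacci-style word recurrence s(k) = s(k−1)·s(k−2): e.g. 01·11 = 0111.
So term 5 is 011101·0111.

0111010111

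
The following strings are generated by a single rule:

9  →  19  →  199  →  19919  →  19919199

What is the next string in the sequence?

1991919919919

From term 3 onward, concatenate the last term with the second-to-last: 19·9 = 199, 199·19 = 19919, …
The next term joins 19919199 and 19919.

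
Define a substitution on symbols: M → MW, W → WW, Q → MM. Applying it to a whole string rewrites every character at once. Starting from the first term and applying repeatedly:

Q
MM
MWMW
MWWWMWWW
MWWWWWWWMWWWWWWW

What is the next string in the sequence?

Rewriting the 16 symbols of MWWWWWWWMWWWWWWW one by one yields MW WW WW WW WW WW WW WW MW WW WW WW WW WW WW WW; concatenated:

MWWWWWWWWWWWWWWWMWWWWWWWWWWWWWWW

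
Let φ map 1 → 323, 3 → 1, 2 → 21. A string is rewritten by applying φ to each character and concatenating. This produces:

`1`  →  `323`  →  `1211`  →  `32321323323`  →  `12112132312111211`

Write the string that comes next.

φ(12112132312111211) expands symbol-by-symbol to 323 21 323 323 21 323 1 21 1 323 21 323 323 323 21 323 323; joining the 17 pieces gives the next term.

323213233232132312113232132332332321323323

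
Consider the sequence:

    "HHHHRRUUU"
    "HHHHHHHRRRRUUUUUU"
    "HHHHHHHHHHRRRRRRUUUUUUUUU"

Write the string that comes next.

HHHHHHHHHHHHHRRRRRRRRUUUUUUUUUUUU

The n-th term is 3n+1 H's then 2n R's then 3n U's (n = 1, 2, …).
Setting n = 4 gives 13, 8, 12 characters in each block.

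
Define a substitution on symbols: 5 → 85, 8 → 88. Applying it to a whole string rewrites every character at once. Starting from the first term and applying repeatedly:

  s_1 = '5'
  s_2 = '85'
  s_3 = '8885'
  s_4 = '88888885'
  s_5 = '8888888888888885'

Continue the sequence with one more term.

Applying the rule to each of the 16 symbols of 8888888888888885 gives the pieces 88 88 88 88 88 88 88 88 88 88 88 88 88 88 88 85, which concatenate to the answer.

88888888888888888888888888888885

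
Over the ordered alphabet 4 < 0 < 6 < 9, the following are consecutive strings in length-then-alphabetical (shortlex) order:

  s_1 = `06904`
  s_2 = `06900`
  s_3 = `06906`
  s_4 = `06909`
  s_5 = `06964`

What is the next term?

06960

The successor of 06964 increments the rightmost position that isn't already 9 and resets every position after it to 4.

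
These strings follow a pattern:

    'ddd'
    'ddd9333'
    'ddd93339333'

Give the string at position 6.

ddd93339333933393339333

Each term is the previous one with 9333 appended.
From ddd93339333, 3 further steps: ddd93339333 → ddd933393339333 → ddd9333933393339333 → (answer).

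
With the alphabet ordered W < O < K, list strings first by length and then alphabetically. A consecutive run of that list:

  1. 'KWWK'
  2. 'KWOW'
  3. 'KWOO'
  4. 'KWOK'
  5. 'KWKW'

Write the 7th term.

Stepping forward 2 times from KWKW: KWKW → KWKO, then the target.

KWKK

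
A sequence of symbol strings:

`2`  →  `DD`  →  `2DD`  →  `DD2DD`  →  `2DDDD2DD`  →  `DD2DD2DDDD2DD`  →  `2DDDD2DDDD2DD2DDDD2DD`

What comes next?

DD2DD2DDDD2DD2DDDD2DDDD2DD2DDDD2DD

Each term (from the third on) is the two preceding terms concatenated in order: term 3 = 2·DD = 2DD.
The next term joins DD2DD2DDDD2DD and 2DDDD2DDDD2DD2DDDD2DD.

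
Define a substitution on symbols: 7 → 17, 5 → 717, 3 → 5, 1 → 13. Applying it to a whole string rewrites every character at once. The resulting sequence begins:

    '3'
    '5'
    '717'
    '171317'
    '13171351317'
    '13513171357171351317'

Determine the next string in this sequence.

13571713513171357171713171357171351317

φ(13513171357171351317) expands symbol-by-symbol to 13 5 717 13 5 13 17 13 5 717 17 13 17 13 5 717 13 5 13 17; joining the 20 pieces gives the next term.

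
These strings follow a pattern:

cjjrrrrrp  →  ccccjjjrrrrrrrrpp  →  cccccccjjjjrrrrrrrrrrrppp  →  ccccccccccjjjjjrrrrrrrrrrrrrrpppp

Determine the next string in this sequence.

Each string has the form c^{3n-2} j^{n+1} r^{3n+2} p^{n} (n = 1, 2, …).
At n = 5 the blocks have lengths 13, 6, 17, 5.

cccccccccccccjjjjjjrrrrrrrrrrrrrrrrrppppp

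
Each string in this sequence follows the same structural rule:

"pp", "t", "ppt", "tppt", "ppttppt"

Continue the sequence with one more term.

From term 3 onward, concatenate the second-to-last term with the last: pp·t = ppt, t·ppt = tppt, …
So term 6 is tppt·ppttppt.

tpptppttppt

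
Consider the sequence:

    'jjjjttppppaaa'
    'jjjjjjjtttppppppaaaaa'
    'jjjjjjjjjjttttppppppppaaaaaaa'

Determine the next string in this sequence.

Each string has the form j^{3n+1} t^{n+1} p^{2n+2} a^{2n+1} (n = 1, 2, …).
At n = 4 the blocks have lengths 13, 5, 10, 9.

jjjjjjjjjjjjjtttttppppppppppaaaaaaaaa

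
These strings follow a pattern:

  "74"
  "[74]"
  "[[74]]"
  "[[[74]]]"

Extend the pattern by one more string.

Each term wraps the previous one in [ on the left and ] on the right.
Applying this once more to [[[74]]]:

[[[[74]]]]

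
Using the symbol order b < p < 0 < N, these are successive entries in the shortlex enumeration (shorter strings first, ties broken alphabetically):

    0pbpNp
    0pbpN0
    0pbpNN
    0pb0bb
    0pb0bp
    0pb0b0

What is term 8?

Advancing 2 positions from 0pb0b0 through 0pb0b0 → 0pb0bN reaches term 8.

0pb0pb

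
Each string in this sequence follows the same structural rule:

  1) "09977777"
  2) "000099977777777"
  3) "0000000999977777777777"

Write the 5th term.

Reading off run lengths: 0 runs 1, 4, 7; 9 runs 2, 3, 4; 7 runs 5, 8, 11 — each is linear in n (n = 1, 2, …).
At n = 5 the blocks have lengths 13, 6, 17.

000000000000099999977777777777777777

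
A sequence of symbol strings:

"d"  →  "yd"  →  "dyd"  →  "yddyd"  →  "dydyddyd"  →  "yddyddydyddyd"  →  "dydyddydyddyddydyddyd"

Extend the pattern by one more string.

yddyddydyddyddydyddydyddyddydyddyd

This is a Fibonacci-style word recurrence s(k) = s(k−2)·s(k−1): e.g. d·yd = dyd.
Continuing: yddyddydyddyd · dydyddydyddyddydyddyd gives term 8.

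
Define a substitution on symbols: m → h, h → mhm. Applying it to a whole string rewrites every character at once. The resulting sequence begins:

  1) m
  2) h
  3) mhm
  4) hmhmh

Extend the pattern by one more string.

Expanding hmhmh: h→mhm, m→h, h→mhm, m→h, h→mhm. Concatenated: mhm h mhm h mhm.

mhmhmhmhmhm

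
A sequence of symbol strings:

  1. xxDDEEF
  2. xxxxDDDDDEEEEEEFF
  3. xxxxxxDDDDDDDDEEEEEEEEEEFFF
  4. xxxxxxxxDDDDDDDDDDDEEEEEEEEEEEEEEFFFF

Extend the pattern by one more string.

Term n consists of 2n x's, followed by 3n-1 D's, followed by 4n-2 E's, followed by n F's (n = 1, 2, …).
Setting n = 5 gives 10, 14, 18, 5 characters in each block.

xxxxxxxxxxDDDDDDDDDDDDDDEEEEEEEEEEEEEEEEEEFFFFF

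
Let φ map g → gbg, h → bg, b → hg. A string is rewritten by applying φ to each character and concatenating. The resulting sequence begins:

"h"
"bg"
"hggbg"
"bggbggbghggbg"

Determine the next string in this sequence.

Rewriting the 13 symbols of bggbggbghggbg one by one yields hg gbg gbg hg gbg gbg hg gbg bg gbg gbg hg gbg; concatenated:

hggbggbghggbggbghggbgbggbggbghggbg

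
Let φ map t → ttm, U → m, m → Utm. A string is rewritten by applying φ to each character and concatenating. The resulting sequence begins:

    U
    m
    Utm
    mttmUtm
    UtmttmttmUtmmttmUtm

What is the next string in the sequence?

Applying the rule to each of the 19 symbols of UtmttmttmUtmmttmUtm gives the pieces m ttm Utm ttm ttm Utm ttm ttm Utm m ttm Utm Utm ttm ttm Utm m ttm Utm, which concatenate to the answer.

mttmUtmttmttmUtmttmttmUtmmttmUtmUtmttmttmUtmmttmUtm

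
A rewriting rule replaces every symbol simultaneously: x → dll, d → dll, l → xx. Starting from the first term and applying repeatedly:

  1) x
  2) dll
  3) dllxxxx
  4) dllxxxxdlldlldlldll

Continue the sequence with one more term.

Rewriting the 19 symbols of dllxxxxdlldlldlldll one by one yields dll xx xx dll dll dll dll dll xx xx dll xx xx dll xx xx dll xx xx; concatenated:

dllxxxxdlldlldlldlldllxxxxdllxxxxdllxxxxdllxxxx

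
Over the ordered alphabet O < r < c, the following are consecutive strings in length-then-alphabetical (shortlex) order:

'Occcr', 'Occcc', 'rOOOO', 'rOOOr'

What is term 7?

rOOrr

Advancing 3 positions from rOOOr through rOOOr → rOOOc → rOOrO reaches term 7.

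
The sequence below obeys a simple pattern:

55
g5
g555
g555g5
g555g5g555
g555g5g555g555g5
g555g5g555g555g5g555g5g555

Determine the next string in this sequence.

This is a Fibonacci-style word recurrence s(k) = s(k−1)·s(k−2): e.g. g5·55 = g555.
So term 8 is g555g5g555g555g5g555g5g555·g555g5g555g555g5.

g555g5g555g555g5g555g5g555g555g5g555g555g5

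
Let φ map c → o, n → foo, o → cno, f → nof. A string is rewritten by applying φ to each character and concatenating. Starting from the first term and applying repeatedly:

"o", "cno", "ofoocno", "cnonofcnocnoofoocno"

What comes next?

ofoocnofoocnonofofoocnoofoocnocnonofcnocnoofoocno

Applying the rule to each of the 19 symbols of cnonofcnocnoofoocno gives the pieces o foo cno foo cno nof o foo cno o foo cno cno nof cno cno o foo cno, which concatenate to the answer.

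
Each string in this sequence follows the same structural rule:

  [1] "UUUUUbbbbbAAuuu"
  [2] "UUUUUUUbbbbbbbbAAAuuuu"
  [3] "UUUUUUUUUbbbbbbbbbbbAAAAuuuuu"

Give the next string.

Each string has the form U^{2n+1} b^{3n-1} A^{n} u^{n+1}, where the shown terms are n = 2, 3, 4.
For the next term, n = 5, so the run lengths are 11, 14, 5, 6.

UUUUUUUUUUUbbbbbbbbbbbbbbAAAAAuuuuuu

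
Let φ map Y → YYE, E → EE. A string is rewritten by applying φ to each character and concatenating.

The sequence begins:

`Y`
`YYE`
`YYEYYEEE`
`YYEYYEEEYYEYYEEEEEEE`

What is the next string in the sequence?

YYEYYEEEYYEYYEEEEEEEYYEYYEEEYYEYYEEEEEEEEEEEEEEE

φ(YYEYYEEEYYEYYEEEEEEE) expands symbol-by-symbol to YYE YYE EE YYE YYE EE EE EE YYE YYE EE YYE YYE EE EE EE EE EE EE EE; joining the 20 pieces gives the next term.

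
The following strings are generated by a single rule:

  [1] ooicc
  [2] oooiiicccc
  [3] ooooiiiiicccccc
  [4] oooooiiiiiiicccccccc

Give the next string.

Term n consists of n+1 o's, followed by 2n-1 i's, followed by 2n c's (n = 1, 2, …).
Setting n = 5 gives 6, 9, 10 characters in each block.

ooooooiiiiiiiiicccccccccc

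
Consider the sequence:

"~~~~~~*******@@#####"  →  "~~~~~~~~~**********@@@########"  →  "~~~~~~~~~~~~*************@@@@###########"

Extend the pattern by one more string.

Term n consists of 3n ~'s, followed by 3n+1 *'s, followed by n @'s, followed by 3n-1 #'s, where the shown terms are n = 2, 3, 4.
For the next term, n = 5, so the run lengths are 15, 16, 5, 14.

~~~~~~~~~~~~~~~****************@@@@@##############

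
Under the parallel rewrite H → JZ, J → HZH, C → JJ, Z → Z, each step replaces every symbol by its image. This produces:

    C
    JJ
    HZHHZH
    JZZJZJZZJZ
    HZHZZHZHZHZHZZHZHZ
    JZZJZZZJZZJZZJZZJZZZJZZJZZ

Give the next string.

HZHZZHZHZZZHZHZZHZHZZHZHZZHZHZZZHZHZZHZHZZ

Applying the rule to each of the 26 symbols of JZZJZZZJZZJZZJZZJZZZJZZJZZ gives the pieces HZH Z Z HZH Z Z Z HZH Z Z HZH Z Z HZH Z Z HZH Z Z Z HZH Z Z HZH Z Z, which concatenate to the answer.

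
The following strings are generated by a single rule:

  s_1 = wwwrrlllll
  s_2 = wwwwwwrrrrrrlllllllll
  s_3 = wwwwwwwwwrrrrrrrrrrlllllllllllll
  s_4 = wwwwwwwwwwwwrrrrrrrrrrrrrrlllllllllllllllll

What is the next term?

wwwwwwwwwwwwwwwrrrrrrrrrrrrrrrrrrlllllllllllllllllllll

Reading off run lengths: w runs 3, 6, 9, 12; r runs 2, 6, 10, 14; l runs 5, 9, 13, 17 — each is linear in n (n = 1, 2, …).
Setting n = 5 gives 15, 18, 21 characters in each block.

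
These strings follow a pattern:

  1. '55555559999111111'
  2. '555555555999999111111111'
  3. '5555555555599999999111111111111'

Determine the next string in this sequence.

55555555555559999999999111111111111111

The n-th term is 2n+3 5's then 2n 9's then 3n 1's, where the shown terms are n = 2, 3, 4.
For the next term, n = 5, so the run lengths are 13, 10, 15.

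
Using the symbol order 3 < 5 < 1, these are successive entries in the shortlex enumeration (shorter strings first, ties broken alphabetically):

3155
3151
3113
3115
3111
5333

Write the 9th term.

5353

Advancing 3 positions from 5333 through 5333 → 5335 → 5331 reaches term 9.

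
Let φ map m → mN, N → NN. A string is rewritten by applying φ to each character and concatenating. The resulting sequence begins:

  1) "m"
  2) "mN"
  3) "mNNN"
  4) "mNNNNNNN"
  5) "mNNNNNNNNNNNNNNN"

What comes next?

mNNNNNNNNNNNNNNNNNNNNNNNNNNNNNNN

Applying the rule to each of the 16 symbols of mNNNNNNNNNNNNNNN gives the pieces mN NN NN NN NN NN NN NN NN NN NN NN NN NN NN NN, which concatenate to the answer.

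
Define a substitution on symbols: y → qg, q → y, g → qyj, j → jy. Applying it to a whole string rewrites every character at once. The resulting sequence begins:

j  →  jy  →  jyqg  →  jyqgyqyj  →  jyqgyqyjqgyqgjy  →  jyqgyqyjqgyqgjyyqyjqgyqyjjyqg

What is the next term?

jyqgyqyjqgyqgjyyqyjqgyqyjjyqgqgyqgjyyqyjqgyqgjyjyqgyqyj

Replace each of the 29 characters of jyqgyqyjqgyqgjyyqyjqgyqyjjyqg in place — jy qg y qyj qg y qg jy y qyj qg y qyj jy qg qg y qg jy y qyj qg y qg jy jy qg y qyj — and concatenate.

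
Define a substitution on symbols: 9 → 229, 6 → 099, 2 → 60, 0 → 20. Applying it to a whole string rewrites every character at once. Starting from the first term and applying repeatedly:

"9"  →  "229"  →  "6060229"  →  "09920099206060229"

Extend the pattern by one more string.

Applying the rule to each of the 17 symbols of 09920099206060229 gives the pieces 20 229 229 60 20 20 229 229 60 20 099 20 099 20 60 60 229, which concatenate to the answer.

20229229602020229229602009920099206060229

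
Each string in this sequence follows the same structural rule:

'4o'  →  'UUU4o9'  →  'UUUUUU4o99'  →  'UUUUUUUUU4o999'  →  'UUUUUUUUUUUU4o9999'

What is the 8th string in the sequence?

s(k+1) = UUU·s(k)·9, so each term gains UUU as a prefix and 9 as a suffix.
From UUUUUUUUUUUU4o9999, 3 further steps: UUUUUUUUUUUU4o9999 → UUUUUUUUUUUUUUU4o99999 → UUUUUUUUUUUUUUUUUU4o999999 → (answer).

UUUUUUUUUUUUUUUUUUUUU4o9999999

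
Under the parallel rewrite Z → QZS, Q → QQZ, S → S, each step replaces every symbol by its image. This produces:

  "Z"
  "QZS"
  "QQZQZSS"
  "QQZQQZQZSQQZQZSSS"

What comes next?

Applying the rule to each of the 17 symbols of QQZQQZQZSQQZQZSSS gives the pieces QQZ QQZ QZS QQZ QQZ QZS QQZ QZS S QQZ QQZ QZS QQZ QZS S S S, which concatenate to the answer.

QQZQQZQZSQQZQQZQZSQQZQZSSQQZQQZQZSQQZQZSSSS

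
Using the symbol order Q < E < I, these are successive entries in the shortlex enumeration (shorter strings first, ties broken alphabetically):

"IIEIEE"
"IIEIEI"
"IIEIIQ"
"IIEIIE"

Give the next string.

Treat IIEIIE as a base-3 numeral over the given alphabet and add one, carrying through any trailing I's.

IIEIII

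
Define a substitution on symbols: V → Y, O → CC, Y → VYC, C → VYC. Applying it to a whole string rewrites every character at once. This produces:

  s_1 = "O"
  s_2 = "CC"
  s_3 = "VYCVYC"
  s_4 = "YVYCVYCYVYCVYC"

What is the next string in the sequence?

VYCYVYCVYCYVYCVYCVYCYVYCVYCYVYCVYC

φ(YVYCVYCYVYCVYC) expands symbol-by-symbol to VYC Y VYC VYC Y VYC VYC VYC Y VYC VYC Y VYC VYC; joining the 14 pieces gives the next term.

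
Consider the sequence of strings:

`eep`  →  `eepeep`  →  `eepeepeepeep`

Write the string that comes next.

Every step duplicates the string.
One more doubling of eepeepeepeep gives the answer.

eepeepeepeepeepeepeepeep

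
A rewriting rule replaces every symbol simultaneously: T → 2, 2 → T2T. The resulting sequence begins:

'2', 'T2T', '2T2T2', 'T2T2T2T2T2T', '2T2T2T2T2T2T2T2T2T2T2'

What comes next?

T2T2T2T2T2T2T2T2T2T2T2T2T2T2T2T2T2T2T2T2T2T

Applying the rule to each of the 21 symbols of 2T2T2T2T2T2T2T2T2T2T2 gives the pieces T2T 2 T2T 2 T2T 2 T2T 2 T2T 2 T2T 2 T2T 2 T2T 2 T2T 2 T2T 2 T2T, which concatenate to the answer.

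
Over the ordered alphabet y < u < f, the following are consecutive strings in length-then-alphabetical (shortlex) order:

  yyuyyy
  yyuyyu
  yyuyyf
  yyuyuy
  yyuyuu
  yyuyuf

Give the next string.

Find the rightmost character of yyuyuf below f, bump it to the next letter, and reset everything to its right to y.

yyuyfy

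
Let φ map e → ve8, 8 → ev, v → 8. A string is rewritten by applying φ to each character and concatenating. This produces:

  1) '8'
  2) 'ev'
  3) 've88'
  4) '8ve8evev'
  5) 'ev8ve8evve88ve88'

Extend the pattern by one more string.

ve88ev8ve8evve888ve8evev8ve8evev

Applying the rule to each of the 16 symbols of ev8ve8evve88ve88 gives the pieces ve8 8 ev 8 ve8 ev ve8 8 8 ve8 ev ev 8 ve8 ev ev, which concatenate to the answer.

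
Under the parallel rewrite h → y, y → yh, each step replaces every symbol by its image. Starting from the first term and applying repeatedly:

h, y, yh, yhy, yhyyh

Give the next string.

Expanding yhyyh: y→yh, h→y, y→yh, y→yh, h→y. Concatenated: yh y yh yh y.

yhyyhyhy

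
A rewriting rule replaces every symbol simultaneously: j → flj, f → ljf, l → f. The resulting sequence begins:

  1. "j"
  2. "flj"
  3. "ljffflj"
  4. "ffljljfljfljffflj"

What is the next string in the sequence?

ljfljfffljffljljfffljljfffljljfljfljffflj

φ(ffljljfljfljffflj) expands symbol-by-symbol to ljf ljf f flj f flj ljf f flj ljf f flj ljf ljf ljf f flj; joining the 17 pieces gives the next term.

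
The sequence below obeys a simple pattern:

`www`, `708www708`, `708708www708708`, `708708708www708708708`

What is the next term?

Every step adds 708 to the front and 708 to the end of the previous string.
Applying this once more to 708708708www708708708:

708708708708www708708708708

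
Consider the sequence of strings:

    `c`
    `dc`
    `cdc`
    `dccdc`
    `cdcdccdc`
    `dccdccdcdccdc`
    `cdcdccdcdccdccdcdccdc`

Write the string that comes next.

This is a Fibonacci-style word recurrence s(k) = s(k−2)·s(k−1): e.g. c·dc = cdc.
Continuing: dccdccdcdccdc · cdcdccdcdccdccdcdccdc gives term 8.

dccdccdcdccdccdcdccdcdccdccdcdccdc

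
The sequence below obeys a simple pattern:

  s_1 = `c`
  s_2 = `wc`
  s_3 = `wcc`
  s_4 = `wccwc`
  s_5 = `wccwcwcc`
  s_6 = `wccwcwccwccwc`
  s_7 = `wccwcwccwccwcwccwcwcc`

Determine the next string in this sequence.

Each term (from the third on) is the previous term followed by the one before it: term 3 = wc·c = wcc.
So term 8 is wccwcwccwccwcwccwcwcc·wccwcwccwccwc.

wccwcwccwccwcwccwcwccwccwcwccwccwc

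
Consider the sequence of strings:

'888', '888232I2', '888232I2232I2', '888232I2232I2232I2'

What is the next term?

The strings grow by a fixed suffix 232I2 each time.
Applying this once more to 888232I2232I2232I2:

888232I2232I2232I2232I2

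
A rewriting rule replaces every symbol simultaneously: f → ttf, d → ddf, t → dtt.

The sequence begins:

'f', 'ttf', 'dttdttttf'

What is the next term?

Expanding dttdttttf: d→ddf, t→dtt, t→dtt, d→ddf, t→dtt, t→dtt, t→dtt, t→dtt, f→ttf. Concatenated: ddf dtt dtt ddf dtt dtt dtt dtt ttf.

ddfdttdttddfdttdttdttdttttf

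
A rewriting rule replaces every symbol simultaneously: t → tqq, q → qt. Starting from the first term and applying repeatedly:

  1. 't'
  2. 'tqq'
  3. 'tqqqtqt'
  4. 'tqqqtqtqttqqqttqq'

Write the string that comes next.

Replace each of the 17 characters of tqqqtqtqttqqqttqq in place — tqq qt qt qt tqq qt tqq qt tqq tqq qt qt qt tqq tqq qt qt — and concatenate.

tqqqtqtqttqqqttqqqttqqtqqqtqtqttqqtqqqtqt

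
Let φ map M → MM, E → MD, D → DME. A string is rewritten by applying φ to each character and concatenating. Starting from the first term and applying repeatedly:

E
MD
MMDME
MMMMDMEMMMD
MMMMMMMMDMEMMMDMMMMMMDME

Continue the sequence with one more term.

MMMMMMMMMMMMMMMMDMEMMMDMMMMMMDMEMMMMMMMMMMMMDMEMMMD

Applying the rule to each of the 24 symbols of MMMMMMMMDMEMMMDMMMMMMDME gives the pieces MM MM MM MM MM MM MM MM DME MM MD MM MM MM DME MM MM MM MM MM MM DME MM MD, which concatenate to the answer.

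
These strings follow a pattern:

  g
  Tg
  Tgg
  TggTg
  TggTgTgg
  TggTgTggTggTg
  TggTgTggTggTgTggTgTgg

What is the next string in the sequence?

TggTgTggTggTgTggTgTggTggTgTggTggTg

This is a Fibonacci-style word recurrence s(k) = s(k−1)·s(k−2): e.g. Tg·g = Tgg.
So term 8 is TggTgTggTggTgTggTgTgg·TggTgTggTggTg.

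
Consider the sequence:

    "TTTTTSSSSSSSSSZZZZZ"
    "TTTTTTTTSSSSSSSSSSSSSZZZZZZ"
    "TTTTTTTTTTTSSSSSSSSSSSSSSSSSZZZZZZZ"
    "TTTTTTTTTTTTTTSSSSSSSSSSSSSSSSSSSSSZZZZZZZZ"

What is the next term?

The n-th term is 3n-1 T's then 4n+1 S's then n+3 Z's, where the shown terms are n = 2, 3, 4, 5.
At n = 6 the blocks have lengths 17, 25, 9.

TTTTTTTTTTTTTTTTTSSSSSSSSSSSSSSSSSSSSSSSSSZZZZZZZZZ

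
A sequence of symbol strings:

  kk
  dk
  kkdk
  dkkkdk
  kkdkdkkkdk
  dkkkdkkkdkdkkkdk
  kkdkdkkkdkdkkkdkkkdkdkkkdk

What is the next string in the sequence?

dkkkdkkkdkdkkkdkkkdkdkkkdkdkkkdkkkdkdkkkdk

This is a Fibonacci-style word recurrence s(k) = s(k−2)·s(k−1): e.g. kk·dk = kkdk.
The next term joins dkkkdkkkdkdkkkdk and kkdkdkkkdkdkkkdkkkdkdkkkdk.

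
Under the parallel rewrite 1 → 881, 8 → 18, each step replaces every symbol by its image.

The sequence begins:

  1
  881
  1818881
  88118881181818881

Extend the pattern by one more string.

18188818811818188818811888118881181818881

Replace each of the 17 characters of 88118881181818881 in place — 18 18 881 881 18 18 18 881 881 18 881 18 881 18 18 18 881 — and concatenate.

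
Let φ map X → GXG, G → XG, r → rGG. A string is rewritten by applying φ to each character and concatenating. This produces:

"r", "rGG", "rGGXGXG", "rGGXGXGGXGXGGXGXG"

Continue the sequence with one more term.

rGGXGXGGXGXGGXGXGXGGXGXGGXGXGXGGXGXGGXGXG

Replace each of the 17 characters of rGGXGXGGXGXGGXGXG in place — rGG XG XG GXG XG GXG XG XG GXG XG GXG XG XG GXG XG GXG XG — and concatenate.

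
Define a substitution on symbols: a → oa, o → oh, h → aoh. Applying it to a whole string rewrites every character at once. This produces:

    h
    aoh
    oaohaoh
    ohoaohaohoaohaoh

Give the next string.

ohaohohoaohaohoaohaohohoaohaohoaohaoh

Applying the rule to each of the 16 symbols of ohoaohaohoaohaoh gives the pieces oh aoh oh oa oh aoh oa oh aoh oh oa oh aoh oa oh aoh, which concatenate to the answer.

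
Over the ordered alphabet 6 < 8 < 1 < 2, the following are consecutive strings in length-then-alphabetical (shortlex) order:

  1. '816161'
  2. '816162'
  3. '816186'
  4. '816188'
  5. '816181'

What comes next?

Find the rightmost character of 816181 below 2, bump it to the next letter, and reset everything to its right to 6.

816182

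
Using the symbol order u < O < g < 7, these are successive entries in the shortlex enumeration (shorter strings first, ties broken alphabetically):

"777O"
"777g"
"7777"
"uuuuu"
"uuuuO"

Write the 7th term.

Stepping forward 2 times from uuuuO: uuuuO → uuuug, then the target.

uuuu7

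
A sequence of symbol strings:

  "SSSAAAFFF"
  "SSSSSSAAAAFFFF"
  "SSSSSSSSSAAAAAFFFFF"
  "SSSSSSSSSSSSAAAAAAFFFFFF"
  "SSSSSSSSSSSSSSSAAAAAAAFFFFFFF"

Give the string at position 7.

The n-th term is 3n S's then n+2 A's then n+2 F's (n = 1, 2, …).
Setting n = 7 gives 21, 9, 9 characters in each block.

SSSSSSSSSSSSSSSSSSSSSAAAAAAAAAFFFFFFFFF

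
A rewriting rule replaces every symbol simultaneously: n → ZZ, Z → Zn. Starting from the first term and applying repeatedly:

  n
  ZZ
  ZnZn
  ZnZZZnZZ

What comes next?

ZnZZZnZnZnZZZnZn

Rewriting each symbol of ZnZZZnZZ: Z→Zn, n→ZZ, Z→Zn, Z→Zn, Z→Zn, n→ZZ, Z→Zn, Z→Zn, which concatenates to Zn ZZ Zn Zn Zn ZZ Zn Zn.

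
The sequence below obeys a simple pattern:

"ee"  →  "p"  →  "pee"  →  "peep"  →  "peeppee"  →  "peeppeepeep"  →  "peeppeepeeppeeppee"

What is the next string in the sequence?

This is a Fibonacci-style word recurrence s(k) = s(k−1)·s(k−2): e.g. p·ee = pee.
So term 8 is peeppeepeeppeeppee·peeppeepeep.

peeppeepeeppeeppeepeeppeepeep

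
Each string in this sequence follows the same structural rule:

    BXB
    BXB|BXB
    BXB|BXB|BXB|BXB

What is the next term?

BXB|BXB|BXB|BXB|BXB|BXB|BXB|BXB

Each string is two copies of the previous one joined by '|'.
One more doubling of BXB|BXB|BXB|BXB gives the answer.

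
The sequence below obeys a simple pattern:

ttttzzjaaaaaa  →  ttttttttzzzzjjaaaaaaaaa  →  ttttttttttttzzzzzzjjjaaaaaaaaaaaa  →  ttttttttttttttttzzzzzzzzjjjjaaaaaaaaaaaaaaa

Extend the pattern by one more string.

Term n consists of 4n t's, followed by 2n z's, followed by n j's, followed by 3n+3 a's (n = 1, 2, …).
Setting n = 5 gives 20, 10, 5, 18 characters in each block.

ttttttttttttttttttttzzzzzzzzzzjjjjjaaaaaaaaaaaaaaaaaa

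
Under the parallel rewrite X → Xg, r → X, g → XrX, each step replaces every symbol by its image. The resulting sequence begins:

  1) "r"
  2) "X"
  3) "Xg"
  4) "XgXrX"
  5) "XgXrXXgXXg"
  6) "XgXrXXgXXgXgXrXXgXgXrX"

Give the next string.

Rewriting the 22 symbols of XgXrXXgXXgXgXrXXgXgXrX one by one yields Xg XrX Xg X Xg Xg XrX Xg Xg XrX Xg XrX Xg X Xg Xg XrX Xg XrX Xg X Xg; concatenated:

XgXrXXgXXgXgXrXXgXgXrXXgXrXXgXXgXgXrXXgXrXXgXXg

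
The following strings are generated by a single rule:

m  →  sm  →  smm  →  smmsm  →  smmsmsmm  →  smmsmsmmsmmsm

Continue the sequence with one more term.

From term 3 onward, concatenate the last term with the second-to-last: sm·m = smm, smm·sm = smmsm, …
The next term joins smmsmsmmsmmsm and smmsmsmm.

smmsmsmmsmmsmsmmsmsmm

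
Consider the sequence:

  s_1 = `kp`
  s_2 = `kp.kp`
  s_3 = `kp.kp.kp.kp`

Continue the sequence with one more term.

s(k+1) = s(k)·.·s(k) — each term doubles the last with '.' between the halves.
One more doubling of kp.kp.kp.kp gives the answer.

kp.kp.kp.kp.kp.kp.kp.kp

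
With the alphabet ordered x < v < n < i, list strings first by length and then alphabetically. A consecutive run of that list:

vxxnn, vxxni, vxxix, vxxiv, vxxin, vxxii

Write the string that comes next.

The successor of vxxii increments the rightmost position that isn't already i and resets every position after it to x.

vxvxx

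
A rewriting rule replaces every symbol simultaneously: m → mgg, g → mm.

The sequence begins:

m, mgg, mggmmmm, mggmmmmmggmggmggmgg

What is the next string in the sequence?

mggmmmmmggmggmggmggmggmmmmmggmmmmmggmmmmmggmmmm

φ(mggmmmmmggmggmggmgg) expands symbol-by-symbol to mgg mm mm mgg mgg mgg mgg mgg mm mm mgg mm mm mgg mm mm mgg mm mm; joining the 19 pieces gives the next term.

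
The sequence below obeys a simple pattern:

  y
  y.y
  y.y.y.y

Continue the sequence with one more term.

s(k+1) = s(k)·.·s(k) — each term doubles the last with '.' between the halves.
One more doubling of y.y.y.y gives the answer.

y.y.y.y.y.y.y.y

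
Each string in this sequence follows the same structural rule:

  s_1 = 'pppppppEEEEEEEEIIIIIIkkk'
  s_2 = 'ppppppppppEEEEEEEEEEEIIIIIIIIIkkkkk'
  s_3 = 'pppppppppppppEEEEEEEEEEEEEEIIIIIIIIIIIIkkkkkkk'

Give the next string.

ppppppppppppppppEEEEEEEEEEEEEEEEEIIIIIIIIIIIIIIIkkkkkkkkk

Term n consists of 3n+1 p's, followed by 3n+2 E's, followed by 3n I's, followed by 2n-1 k's, where the shown terms are n = 2, 3, 4.
For the next term, n = 5, so the run lengths are 16, 17, 15, 9.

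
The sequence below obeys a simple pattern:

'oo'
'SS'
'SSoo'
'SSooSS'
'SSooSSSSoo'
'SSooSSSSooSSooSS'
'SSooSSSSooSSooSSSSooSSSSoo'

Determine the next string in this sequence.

Each term (from the third on) is the previous term followed by the one before it: term 3 = SS·oo = SSoo.
The next term joins SSooSSSSooSSooSSSSooSSSSoo and SSooSSSSooSSooSS.

SSooSSSSooSSooSSSSooSSSSooSSooSSSSooSSooSS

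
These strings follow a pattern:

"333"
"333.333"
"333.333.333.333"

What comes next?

Each string is two copies of the previous one joined by '.'.
Doubling 333.333.333.333 with '.' between the halves:

333.333.333.333.333.333.333.333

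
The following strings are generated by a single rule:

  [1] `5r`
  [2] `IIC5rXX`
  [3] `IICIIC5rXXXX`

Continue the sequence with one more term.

IICIICIIC5rXXXXXX

Every step adds IIC to the front and XX to the end of the previous string.
So the next term is IIC·IICIIC5rXXXX·XX.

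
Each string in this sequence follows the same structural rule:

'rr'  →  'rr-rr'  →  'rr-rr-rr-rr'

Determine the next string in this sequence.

rr-rr-rr-rr-rr-rr-rr-rr

s(k+1) = s(k)·-·s(k) — each term doubles the last with '-' between the halves.
One more doubling of rr-rr-rr-rr gives the answer.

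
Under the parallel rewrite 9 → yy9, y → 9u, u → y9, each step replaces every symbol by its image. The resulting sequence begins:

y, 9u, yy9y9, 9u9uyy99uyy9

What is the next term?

Expanding 9u9uyy99uyy9: 9→yy9, u→y9, 9→yy9, u→y9, y→9u, y→9u, 9→yy9, 9→yy9, u→y9, y→9u, y→9u, 9→yy9. Concatenated: yy9 y9 yy9 y9 9u 9u yy9 yy9 y9 9u 9u yy9.

yy9y9yy9y99u9uyy9yy9y99u9uyy9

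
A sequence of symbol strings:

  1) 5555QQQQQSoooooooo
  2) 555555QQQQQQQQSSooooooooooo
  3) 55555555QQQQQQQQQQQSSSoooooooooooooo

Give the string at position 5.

555555555555QQQQQQQQQQQQQQQQQSSSSSoooooooooooooooooooo

Reading off run lengths: 5 runs 4, 6, 8; Q runs 5, 8, 11; S runs 1, 2, 3; o runs 8, 11, 14 — each is linear in n, where the shown terms are n = 2, 3, 4.
For term 5, n = 6, so the run lengths are 12, 17, 5, 20.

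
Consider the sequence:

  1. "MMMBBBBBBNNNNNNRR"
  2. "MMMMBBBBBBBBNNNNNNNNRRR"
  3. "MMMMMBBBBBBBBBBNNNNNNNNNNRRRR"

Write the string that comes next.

MMMMMMBBBBBBBBBBBBNNNNNNNNNNNNRRRRR

Term n consists of n+1 M's, followed by 2n+2 B's, followed by 2n+2 N's, followed by n R's, where the shown terms are n = 2, 3, 4.
For the next term, n = 5, so the run lengths are 6, 12, 12, 5.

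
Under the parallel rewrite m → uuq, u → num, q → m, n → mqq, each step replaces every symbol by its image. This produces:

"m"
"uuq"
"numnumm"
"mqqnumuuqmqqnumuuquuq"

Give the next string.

φ(mqqnumuuqmqqnumuuquuq) expands symbol-by-symbol to uuq m m mqq num uuq num num m uuq m m mqq num uuq num num m num num m; joining the 21 pieces gives the next term.

uuqmmmqqnumuuqnumnummuuqmmmqqnumuuqnumnummnumnumm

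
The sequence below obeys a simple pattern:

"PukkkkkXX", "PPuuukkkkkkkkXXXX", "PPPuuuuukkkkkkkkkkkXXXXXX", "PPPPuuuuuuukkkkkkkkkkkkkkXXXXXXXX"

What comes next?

Each string has the form P^{n} u^{2n-1} k^{3n+2} X^{2n} (n = 1, 2, …).
At n = 5 the blocks have lengths 5, 9, 17, 10.

PPPPPuuuuuuuuukkkkkkkkkkkkkkkkkXXXXXXXXXX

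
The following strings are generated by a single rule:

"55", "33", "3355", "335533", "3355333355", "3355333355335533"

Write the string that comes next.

This is a Fibonacci-style word recurrence s(k) = s(k−1)·s(k−2): e.g. 33·55 = 3355.
So term 7 is 3355333355335533·3355333355.

33553333553355333355333355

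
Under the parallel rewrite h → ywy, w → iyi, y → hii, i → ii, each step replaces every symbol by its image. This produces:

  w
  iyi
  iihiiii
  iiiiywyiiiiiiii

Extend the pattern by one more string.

Rewriting the 15 symbols of iiiiywyiiiiiiii one by one yields ii ii ii ii hii iyi hii ii ii ii ii ii ii ii ii; concatenated:

iiiiiiiihiiiyihiiiiiiiiiiiiiiiiii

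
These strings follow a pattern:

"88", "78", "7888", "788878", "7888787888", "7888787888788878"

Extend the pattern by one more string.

78887878887888787888787888

Each term (from the third on) is the previous term followed by the one before it: term 3 = 78·88 = 7888.
So term 7 is 7888787888788878·7888787888.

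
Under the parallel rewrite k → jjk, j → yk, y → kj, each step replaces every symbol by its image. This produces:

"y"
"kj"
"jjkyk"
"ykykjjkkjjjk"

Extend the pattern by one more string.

Expanding ykykjjkkjjjk: y→kj, k→jjk, y→kj, k→jjk, j→yk, j→yk, k→jjk, k→jjk, j→yk, j→yk, j→yk, k→jjk. Concatenated: kj jjk kj jjk yk yk jjk jjk yk yk yk jjk.

kjjjkkjjjkykykjjkjjkykykykjjk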